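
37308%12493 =12322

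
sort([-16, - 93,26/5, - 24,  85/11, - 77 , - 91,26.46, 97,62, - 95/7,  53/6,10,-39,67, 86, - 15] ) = [  -  93, - 91, - 77, - 39, - 24,-16, - 15, -95/7, 26/5,85/11, 53/6,10, 26.46, 62,67,86,97 ]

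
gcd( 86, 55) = 1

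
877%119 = 44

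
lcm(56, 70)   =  280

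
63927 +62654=126581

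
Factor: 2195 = 5^1*439^1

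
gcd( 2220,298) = 2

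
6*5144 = 30864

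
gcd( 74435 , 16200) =5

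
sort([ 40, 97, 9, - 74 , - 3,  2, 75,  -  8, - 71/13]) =[ - 74, - 8, - 71/13, - 3, 2,9,40, 75,  97]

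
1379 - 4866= - 3487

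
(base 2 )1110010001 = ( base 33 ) rm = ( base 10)913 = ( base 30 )10D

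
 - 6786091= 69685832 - 76471923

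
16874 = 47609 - 30735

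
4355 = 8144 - 3789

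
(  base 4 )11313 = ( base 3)111220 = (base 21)HI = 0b101110111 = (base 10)375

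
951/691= 1 + 260/691 =1.38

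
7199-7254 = -55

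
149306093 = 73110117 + 76195976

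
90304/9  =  10033 + 7/9 = 10033.78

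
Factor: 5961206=2^1*547^1*5449^1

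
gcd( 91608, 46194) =6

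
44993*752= 33834736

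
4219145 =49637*85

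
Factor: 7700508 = 2^2*3^4*23767^1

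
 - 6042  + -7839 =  - 13881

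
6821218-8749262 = -1928044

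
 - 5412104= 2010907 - 7423011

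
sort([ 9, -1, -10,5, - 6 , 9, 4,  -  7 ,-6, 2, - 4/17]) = [-10,-7  , - 6, - 6 , - 1, -4/17, 2,4, 5,9,  9 ]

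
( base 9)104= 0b1010101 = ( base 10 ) 85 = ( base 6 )221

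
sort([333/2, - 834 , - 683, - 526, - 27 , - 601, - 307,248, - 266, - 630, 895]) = [-834, - 683, - 630, - 601, - 526, - 307,  -  266, - 27,333/2, 248,895 ]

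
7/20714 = 7/20714 = 0.00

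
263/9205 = 1/35 = 0.03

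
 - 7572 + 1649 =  -5923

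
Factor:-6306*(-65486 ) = 2^2*3^1* 137^1*239^1*1051^1=412954716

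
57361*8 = 458888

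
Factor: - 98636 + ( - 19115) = - 117751^1  =  - 117751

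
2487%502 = 479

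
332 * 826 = 274232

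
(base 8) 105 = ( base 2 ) 1000101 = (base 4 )1011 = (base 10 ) 69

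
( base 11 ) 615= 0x2E6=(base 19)211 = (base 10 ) 742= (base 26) 12E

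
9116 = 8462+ 654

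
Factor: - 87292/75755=-628/545 = - 2^2*5^ ( - 1)*109^ ( - 1)*157^1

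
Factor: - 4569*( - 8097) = 3^2*1523^1*2699^1=36995193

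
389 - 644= -255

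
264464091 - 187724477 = 76739614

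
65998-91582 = -25584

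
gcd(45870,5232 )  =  6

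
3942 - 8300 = -4358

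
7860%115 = 40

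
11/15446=11/15446 = 0.00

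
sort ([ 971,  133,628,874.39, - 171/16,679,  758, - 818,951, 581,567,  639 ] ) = [ - 818, - 171/16,133, 567, 581,628, 639 , 679,758,874.39, 951,971]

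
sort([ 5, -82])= [- 82, 5]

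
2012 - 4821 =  - 2809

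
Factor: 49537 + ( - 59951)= - 2^1 * 41^1*127^1 = - 10414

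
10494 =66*159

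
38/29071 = 38/29071 = 0.00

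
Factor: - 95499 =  - 3^6*131^1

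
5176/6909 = 5176/6909 = 0.75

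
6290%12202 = 6290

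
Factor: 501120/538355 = 100224/107671 = 2^7*3^3*29^1*107671^(- 1)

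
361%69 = 16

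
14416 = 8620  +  5796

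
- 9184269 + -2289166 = -11473435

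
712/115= 6 + 22/115 = 6.19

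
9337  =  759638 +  - 750301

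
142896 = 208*687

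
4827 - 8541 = -3714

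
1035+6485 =7520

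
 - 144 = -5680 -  - 5536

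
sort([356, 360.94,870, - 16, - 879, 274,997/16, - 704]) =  [ - 879, -704,-16 , 997/16,274, 356,  360.94, 870]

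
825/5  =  165  =  165.00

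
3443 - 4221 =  - 778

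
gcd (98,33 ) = 1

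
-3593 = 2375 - 5968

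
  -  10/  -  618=5/309 = 0.02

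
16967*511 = 8670137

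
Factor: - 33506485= - 5^1*547^1*12251^1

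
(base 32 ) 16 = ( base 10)38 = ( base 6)102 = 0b100110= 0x26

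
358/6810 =179/3405 = 0.05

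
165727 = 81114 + 84613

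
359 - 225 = 134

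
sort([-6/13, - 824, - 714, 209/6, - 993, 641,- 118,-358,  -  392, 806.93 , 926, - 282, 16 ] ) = [-993,-824, - 714,-392  ,  -  358,-282, - 118,  -  6/13,16,209/6, 641 , 806.93, 926 ]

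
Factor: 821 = 821^1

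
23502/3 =7834=   7834.00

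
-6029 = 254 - 6283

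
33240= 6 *5540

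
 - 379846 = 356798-736644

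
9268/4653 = 9268/4653 =1.99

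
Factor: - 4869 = - 3^2*541^1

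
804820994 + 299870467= 1104691461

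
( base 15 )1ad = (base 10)388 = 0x184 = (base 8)604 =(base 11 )323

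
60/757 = 60/757 = 0.08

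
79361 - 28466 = 50895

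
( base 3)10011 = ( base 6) 221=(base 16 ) 55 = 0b1010101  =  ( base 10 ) 85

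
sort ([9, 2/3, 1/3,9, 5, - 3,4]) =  [ - 3,1/3 , 2/3,4, 5,9,9]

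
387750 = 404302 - 16552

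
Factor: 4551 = 3^1*37^1*41^1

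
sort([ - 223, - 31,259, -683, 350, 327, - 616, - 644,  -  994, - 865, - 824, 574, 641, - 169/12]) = [  -  994,-865,- 824, - 683, - 644,-616,  -  223, - 31, - 169/12, 259,327,  350,  574,641] 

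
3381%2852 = 529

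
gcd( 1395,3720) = 465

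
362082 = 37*9786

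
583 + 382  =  965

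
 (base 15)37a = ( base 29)R7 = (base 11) 659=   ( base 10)790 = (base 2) 1100010110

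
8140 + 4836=12976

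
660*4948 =3265680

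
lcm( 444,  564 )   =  20868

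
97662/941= 97662/941 = 103.79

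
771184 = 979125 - 207941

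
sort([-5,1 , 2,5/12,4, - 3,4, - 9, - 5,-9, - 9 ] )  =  [ - 9, - 9, - 9, - 5, - 5, - 3, 5/12,1,2,4,  4 ]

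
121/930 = 121/930 = 0.13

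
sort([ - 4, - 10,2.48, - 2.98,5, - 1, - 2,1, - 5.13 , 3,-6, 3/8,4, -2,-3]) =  [ - 10,  -  6, - 5.13,-4, - 3, - 2.98, - 2, -2, - 1,3/8,1,2.48,3,  4,5]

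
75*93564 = 7017300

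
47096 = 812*58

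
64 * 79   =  5056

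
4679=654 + 4025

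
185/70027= 185/70027 = 0.00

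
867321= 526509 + 340812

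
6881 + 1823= 8704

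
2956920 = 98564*30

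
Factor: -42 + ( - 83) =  - 5^3 = - 125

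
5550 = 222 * 25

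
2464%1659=805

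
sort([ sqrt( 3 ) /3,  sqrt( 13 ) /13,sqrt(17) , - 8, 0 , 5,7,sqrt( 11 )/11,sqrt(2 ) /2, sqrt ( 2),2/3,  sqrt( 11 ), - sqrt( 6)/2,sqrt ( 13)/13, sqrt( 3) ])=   [ - 8, - sqrt( 6 ) /2, 0,sqrt( 13)/13,sqrt( 13) /13 , sqrt(11 ) /11, sqrt(3) /3, 2/3,sqrt( 2 )/2,sqrt( 2),sqrt(3 ),sqrt(11),sqrt(17 ), 5,7 ] 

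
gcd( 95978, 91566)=2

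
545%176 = 17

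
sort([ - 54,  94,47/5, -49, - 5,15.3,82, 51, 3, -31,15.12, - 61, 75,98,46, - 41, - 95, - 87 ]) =[ - 95, - 87, - 61, - 54, - 49, - 41,  -  31, - 5,3,47/5,15.12,15.3, 46 , 51, 75, 82,94, 98]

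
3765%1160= 285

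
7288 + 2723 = 10011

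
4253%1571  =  1111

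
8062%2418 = 808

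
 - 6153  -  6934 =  - 13087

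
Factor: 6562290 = 2^1* 3^1*5^1*7^1*31249^1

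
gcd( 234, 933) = 3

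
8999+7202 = 16201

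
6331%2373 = 1585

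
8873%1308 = 1025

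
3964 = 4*991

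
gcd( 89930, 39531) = 1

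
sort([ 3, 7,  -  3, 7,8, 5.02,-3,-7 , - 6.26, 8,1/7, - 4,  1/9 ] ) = [  -  7, - 6.26, -4 , - 3, - 3, 1/9, 1/7,3,  5.02, 7,7, 8,8]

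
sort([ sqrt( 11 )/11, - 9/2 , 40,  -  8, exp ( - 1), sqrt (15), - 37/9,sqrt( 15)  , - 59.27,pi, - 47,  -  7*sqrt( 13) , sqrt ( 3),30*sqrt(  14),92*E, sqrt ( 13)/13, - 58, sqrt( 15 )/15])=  [ - 59.27, - 58, - 47 , - 7 * sqrt( 13), - 8, - 9/2, - 37/9,sqrt ( 15)/15,sqrt( 13 ) /13,sqrt(11 )/11,exp( - 1 ),  sqrt( 3 ),pi, sqrt( 15 ),sqrt ( 15),40,30 * sqrt ( 14),92*E]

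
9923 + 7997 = 17920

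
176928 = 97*1824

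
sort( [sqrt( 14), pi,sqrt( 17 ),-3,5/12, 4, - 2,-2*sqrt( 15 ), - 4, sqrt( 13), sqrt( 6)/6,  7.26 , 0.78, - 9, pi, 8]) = [-9, - 2 *sqrt(15) , - 4  ,-3, - 2,sqrt( 6)/6, 5/12,0.78,  pi,pi, sqrt( 13), sqrt( 14),  4,sqrt( 17 ), 7.26, 8 ]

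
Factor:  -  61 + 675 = 2^1*307^1 =614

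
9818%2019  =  1742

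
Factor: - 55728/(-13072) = 3^4*19^( - 1) = 81/19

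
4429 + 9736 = 14165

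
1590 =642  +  948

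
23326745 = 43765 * 533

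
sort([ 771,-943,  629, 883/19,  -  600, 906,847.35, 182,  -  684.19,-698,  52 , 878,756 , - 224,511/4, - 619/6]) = [ - 943, - 698 , - 684.19,-600,  -  224, - 619/6, 883/19,52,511/4,182,629,756, 771,847.35, 878,906 ]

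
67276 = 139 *484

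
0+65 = 65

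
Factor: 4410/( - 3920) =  - 2^( - 3 )*3^2 = -  9/8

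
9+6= 15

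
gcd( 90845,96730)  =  5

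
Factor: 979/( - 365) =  - 5^ (-1 )*11^1*73^ ( - 1 )*89^1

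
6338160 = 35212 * 180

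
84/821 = 84/821 =0.10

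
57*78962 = 4500834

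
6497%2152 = 41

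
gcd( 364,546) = 182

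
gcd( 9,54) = 9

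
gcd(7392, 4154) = 2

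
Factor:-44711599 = -44711599^1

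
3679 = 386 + 3293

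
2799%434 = 195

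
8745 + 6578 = 15323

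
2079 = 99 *21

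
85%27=4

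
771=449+322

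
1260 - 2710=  - 1450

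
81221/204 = 81221/204 = 398.14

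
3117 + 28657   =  31774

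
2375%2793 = 2375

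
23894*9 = 215046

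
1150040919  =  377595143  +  772445776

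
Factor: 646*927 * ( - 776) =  - 464701392 = - 2^4*3^2 * 17^1*19^1*97^1*103^1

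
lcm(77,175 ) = 1925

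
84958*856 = 72724048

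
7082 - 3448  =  3634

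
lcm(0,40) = 0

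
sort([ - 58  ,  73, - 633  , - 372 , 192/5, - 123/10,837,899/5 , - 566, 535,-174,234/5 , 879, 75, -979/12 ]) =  [-633, - 566,  -  372,-174,-979/12,-58, - 123/10,192/5, 234/5,73,75,899/5, 535,837, 879]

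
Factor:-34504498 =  - 2^1*7^1 * 37^1 * 59^1 *1129^1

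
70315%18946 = 13477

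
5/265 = 1/53 = 0.02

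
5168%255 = 68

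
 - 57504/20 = - 2876  +  4/5 =- 2875.20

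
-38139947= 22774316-60914263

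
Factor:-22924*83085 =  - 2^2*3^1*5^1*11^1*29^1*191^1*521^1 =-1904640540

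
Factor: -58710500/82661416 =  - 14677625/20665354 = - 2^( - 1)*5^3*29^1*137^( - 1)*199^( - 1)*379^( - 1)*4049^1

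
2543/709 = 2543/709 = 3.59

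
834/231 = 3 + 47/77 = 3.61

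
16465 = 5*3293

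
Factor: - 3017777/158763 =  - 3^( - 1)*7^1*11^( - 1) * 17^ ( - 1)*283^( - 1)*593^1*727^1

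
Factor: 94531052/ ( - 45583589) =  - 2^2*7^1*11^1*306919^1*45583589^ ( - 1 ) 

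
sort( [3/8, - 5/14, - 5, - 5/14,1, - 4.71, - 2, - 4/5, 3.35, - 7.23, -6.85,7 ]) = [ - 7.23, - 6.85, - 5, - 4.71, - 2, - 4/5, - 5/14, - 5/14,3/8, 1,3.35, 7 ]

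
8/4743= 8/4743 =0.00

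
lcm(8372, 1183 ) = 108836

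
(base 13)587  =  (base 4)32330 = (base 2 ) 1110111100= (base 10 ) 956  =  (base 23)1ID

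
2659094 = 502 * 5297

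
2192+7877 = 10069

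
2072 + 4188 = 6260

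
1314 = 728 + 586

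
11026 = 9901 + 1125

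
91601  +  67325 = 158926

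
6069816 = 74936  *81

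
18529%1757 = 959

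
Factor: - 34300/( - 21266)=2^1 * 5^2*31^( - 1)=50/31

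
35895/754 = 35895/754 = 47.61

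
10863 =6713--4150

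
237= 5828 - 5591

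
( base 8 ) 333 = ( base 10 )219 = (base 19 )BA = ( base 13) 13b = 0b11011011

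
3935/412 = 3935/412 = 9.55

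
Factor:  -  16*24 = -2^7*3^1 = - 384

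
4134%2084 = 2050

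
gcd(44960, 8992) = 8992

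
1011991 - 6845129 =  - 5833138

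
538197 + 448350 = 986547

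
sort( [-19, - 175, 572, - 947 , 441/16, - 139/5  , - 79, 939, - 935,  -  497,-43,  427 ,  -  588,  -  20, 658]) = [ - 947,-935, - 588, - 497 , - 175,-79, - 43, - 139/5, - 20,-19, 441/16,  427,572,658, 939]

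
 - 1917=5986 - 7903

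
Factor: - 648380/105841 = -2^2 * 5^1*17^1*53^( -1 )*1907^1*1997^( - 1)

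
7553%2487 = 92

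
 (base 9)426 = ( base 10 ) 348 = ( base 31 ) B7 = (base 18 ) 116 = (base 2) 101011100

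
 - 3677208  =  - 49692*74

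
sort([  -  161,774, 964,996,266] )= [- 161,266,774,  964, 996 ]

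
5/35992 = 5/35992 =0.00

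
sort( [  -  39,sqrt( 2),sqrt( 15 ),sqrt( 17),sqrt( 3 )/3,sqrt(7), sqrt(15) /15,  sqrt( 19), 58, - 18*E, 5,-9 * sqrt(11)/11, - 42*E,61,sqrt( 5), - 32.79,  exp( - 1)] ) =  [ - 42*E,  -  18*E, - 39,-32.79, - 9*sqrt( 11 )/11,  sqrt (15)/15, exp( - 1), sqrt(3 ) /3,sqrt( 2 ) , sqrt(5),sqrt( 7), sqrt( 15 ),sqrt( 17),sqrt( 19), 5, 58 , 61 ]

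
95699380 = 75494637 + 20204743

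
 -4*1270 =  - 5080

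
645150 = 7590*85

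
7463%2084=1211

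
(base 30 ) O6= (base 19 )204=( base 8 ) 1326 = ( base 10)726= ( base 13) 43B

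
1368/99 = 152/11=13.82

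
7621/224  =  7621/224=34.02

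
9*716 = 6444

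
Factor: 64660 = 2^2*5^1*53^1*61^1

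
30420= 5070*6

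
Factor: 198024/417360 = 2^ ( - 1)*5^(-1)*47^( - 1 )*223^1 = 223/470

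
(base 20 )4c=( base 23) 40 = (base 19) 4G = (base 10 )92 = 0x5C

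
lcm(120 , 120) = 120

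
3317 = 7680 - 4363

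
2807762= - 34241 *(- 82 )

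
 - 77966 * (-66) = 5145756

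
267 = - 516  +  783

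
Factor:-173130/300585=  - 2^1*199^1 * 691^( - 1 )= - 398/691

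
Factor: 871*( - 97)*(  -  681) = 3^1*13^1*67^1*97^1*227^1 = 57535647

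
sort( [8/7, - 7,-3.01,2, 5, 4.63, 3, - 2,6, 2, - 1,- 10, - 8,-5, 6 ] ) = [-10,-8,-7,-5, - 3.01, - 2,- 1 , 8/7,2,2 , 3, 4.63, 5, 6 , 6 ] 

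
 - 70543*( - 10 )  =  705430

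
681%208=57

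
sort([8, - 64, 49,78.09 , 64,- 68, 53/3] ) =[ - 68, - 64, 8, 53/3,49, 64,  78.09] 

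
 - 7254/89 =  - 7254/89 = -81.51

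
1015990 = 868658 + 147332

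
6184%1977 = 253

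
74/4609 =74/4609 = 0.02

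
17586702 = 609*28878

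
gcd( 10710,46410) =3570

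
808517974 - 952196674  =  -143678700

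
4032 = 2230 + 1802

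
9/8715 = 3/2905 = 0.00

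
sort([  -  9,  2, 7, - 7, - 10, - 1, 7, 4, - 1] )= [ - 10 ,  -  9, - 7, - 1, - 1, 2, 4, 7,7]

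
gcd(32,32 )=32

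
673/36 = 673/36 = 18.69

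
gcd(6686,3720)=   2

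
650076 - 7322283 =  - 6672207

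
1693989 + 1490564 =3184553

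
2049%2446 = 2049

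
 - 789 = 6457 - 7246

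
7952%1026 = 770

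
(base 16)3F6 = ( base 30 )13o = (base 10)1014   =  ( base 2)1111110110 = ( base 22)222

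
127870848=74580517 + 53290331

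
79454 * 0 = 0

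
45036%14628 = 1152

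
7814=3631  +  4183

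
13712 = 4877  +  8835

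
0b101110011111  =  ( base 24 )53N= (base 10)2975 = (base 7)11450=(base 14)1127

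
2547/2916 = 283/324 = 0.87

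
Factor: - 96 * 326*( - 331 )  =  2^6*3^1 *163^1*  331^1 = 10358976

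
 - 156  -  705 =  - 861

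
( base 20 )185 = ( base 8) 1065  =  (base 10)565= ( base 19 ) 1ae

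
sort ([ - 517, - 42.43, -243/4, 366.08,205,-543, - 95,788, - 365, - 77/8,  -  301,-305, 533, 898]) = [ - 543, -517, - 365, - 305,-301, - 95, - 243/4, - 42.43,  -  77/8,205,  366.08, 533, 788, 898] 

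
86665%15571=8810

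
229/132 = 1  +  97/132= 1.73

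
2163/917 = 2+ 47/131 = 2.36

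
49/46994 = 49/46994 =0.00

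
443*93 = 41199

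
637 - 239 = 398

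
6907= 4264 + 2643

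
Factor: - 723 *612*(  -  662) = 2^3*3^3*17^1 * 241^1*331^1 = 292919112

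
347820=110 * 3162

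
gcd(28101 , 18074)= 1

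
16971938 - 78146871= - 61174933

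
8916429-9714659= -798230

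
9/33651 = 1/3739  =  0.00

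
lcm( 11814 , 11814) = 11814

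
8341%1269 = 727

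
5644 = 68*83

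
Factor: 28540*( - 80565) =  - 2299325100 = - 2^2 * 3^1 * 5^2* 41^1 * 131^1 *1427^1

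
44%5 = 4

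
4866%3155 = 1711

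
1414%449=67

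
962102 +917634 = 1879736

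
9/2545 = 9/2545 = 0.00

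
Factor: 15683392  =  2^6*191^1 * 1283^1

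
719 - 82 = 637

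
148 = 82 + 66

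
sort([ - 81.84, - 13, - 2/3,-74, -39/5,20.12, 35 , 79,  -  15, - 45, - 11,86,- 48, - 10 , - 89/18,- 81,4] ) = [-81.84 ,-81, - 74, - 48,  -  45,-15, - 13, - 11,- 10, - 39/5, - 89/18,-2/3, 4,20.12,35, 79,86] 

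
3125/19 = 164 + 9/19 = 164.47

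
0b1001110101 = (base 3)212022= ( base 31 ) k9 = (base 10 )629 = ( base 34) IH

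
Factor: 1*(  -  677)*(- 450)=2^1*3^2*5^2*677^1=304650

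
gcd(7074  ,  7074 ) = 7074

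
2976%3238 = 2976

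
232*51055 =11844760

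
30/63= 10/21 = 0.48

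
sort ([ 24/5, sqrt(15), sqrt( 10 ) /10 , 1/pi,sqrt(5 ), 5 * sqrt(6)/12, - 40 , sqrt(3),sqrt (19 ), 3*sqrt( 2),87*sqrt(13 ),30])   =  [ - 40, sqrt(10 )/10,1/pi,5*sqrt( 6) /12, sqrt( 3),sqrt(5),sqrt(15 ),3 *sqrt ( 2),sqrt( 19),  24/5,30  ,  87 * sqrt(13)] 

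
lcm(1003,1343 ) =79237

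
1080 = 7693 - 6613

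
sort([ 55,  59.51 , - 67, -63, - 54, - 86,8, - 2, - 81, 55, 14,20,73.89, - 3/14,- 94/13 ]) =[ - 86 , - 81  , - 67, - 63, - 54,-94/13 , - 2, - 3/14,8, 14,20,55, 55 , 59.51, 73.89]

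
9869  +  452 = 10321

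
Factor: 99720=2^3*3^2*5^1*277^1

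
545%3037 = 545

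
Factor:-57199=- 47^1*1217^1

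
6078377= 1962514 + 4115863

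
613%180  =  73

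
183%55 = 18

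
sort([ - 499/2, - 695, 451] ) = [ - 695, - 499/2, 451]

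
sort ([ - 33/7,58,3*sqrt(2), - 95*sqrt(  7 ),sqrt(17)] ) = [ - 95*sqrt(7 ), - 33/7, sqrt( 17 ),3*sqrt(2),  58 ]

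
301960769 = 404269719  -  102308950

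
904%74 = 16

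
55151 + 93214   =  148365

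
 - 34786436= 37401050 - 72187486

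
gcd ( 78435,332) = 83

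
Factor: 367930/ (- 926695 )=-2^1*7^( - 1)*11^( - 1 )*29^( - 1)*83^( - 1 )*  36793^1 = - 73586/185339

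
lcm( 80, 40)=80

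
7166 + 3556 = 10722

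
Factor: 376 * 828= 2^5*3^2*23^1 * 47^1 = 311328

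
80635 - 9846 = 70789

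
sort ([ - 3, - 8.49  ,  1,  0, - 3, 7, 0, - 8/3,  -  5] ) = [  -  8.49,  -  5, - 3, - 3, - 8/3, 0,0,1, 7] 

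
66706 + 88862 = 155568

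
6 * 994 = 5964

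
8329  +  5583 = 13912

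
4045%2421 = 1624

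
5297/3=1765 + 2/3 = 1765.67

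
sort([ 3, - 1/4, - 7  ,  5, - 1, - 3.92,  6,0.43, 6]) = [ - 7 ,- 3.92, - 1, - 1/4, 0.43, 3,5,6 , 6 ]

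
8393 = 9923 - 1530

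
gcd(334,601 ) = 1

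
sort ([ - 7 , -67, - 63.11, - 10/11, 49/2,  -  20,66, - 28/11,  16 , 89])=[ - 67, - 63.11, - 20, - 7, - 28/11, - 10/11,16, 49/2,66,89]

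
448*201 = 90048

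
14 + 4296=4310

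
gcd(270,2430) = 270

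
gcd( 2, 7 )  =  1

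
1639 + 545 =2184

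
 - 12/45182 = -6/22591 = - 0.00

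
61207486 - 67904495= - 6697009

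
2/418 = 1/209 = 0.00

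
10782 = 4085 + 6697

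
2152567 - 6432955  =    -  4280388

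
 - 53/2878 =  - 53/2878 = - 0.02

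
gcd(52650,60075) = 675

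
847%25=22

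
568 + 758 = 1326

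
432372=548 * 789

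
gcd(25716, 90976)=4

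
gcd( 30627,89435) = 1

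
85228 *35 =2982980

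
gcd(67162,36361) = 1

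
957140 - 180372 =776768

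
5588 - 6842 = - 1254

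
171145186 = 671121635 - 499976449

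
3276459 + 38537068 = 41813527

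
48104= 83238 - 35134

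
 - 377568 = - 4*94392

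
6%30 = 6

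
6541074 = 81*80754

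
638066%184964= 83174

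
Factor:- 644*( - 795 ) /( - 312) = -42665/26= - 2^(-1 )*5^1*7^1*13^( - 1 )* 23^1*53^1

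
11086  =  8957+2129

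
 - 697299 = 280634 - 977933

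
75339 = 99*761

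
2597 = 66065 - 63468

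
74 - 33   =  41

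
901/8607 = 901/8607=0.10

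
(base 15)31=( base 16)2e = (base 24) 1m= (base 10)46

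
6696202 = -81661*( - 82)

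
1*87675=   87675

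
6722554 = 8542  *787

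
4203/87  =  48 + 9/29=   48.31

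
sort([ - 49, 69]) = [  -  49,69] 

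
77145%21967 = 11244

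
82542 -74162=8380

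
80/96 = 5/6 = 0.83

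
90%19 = 14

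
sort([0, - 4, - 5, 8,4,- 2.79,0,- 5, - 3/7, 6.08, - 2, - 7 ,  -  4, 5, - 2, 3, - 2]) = [-7, - 5 , - 5, - 4, - 4, - 2.79, - 2, - 2, - 2, - 3/7, 0,  0 , 3, 4, 5, 6.08 , 8] 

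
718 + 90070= 90788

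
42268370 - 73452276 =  - 31183906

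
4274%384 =50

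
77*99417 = 7655109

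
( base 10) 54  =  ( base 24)26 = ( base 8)66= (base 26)22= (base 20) 2e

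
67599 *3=202797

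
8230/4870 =823/487  =  1.69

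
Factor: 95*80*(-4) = -30400 = - 2^6*5^2 * 19^1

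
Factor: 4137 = 3^1*7^1 * 197^1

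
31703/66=31703/66 = 480.35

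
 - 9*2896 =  - 26064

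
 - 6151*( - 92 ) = 565892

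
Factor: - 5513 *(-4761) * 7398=194178213414=2^1*3^5 * 23^2*37^1*137^1*149^1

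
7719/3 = 2573 = 2573.00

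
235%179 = 56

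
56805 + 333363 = 390168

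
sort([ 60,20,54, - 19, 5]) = [ - 19 , 5,20, 54,60] 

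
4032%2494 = 1538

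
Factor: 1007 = 19^1*53^1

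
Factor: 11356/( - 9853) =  - 68/59= - 2^2*17^1*59^( - 1 ) 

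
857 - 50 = 807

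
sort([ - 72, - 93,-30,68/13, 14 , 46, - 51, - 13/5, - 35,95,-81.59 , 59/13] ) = [ - 93, - 81.59 , - 72, - 51, - 35, -30, - 13/5,59/13,68/13, 14,46,95]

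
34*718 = 24412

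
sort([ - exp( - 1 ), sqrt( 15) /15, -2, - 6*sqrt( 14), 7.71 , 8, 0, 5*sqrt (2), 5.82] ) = [-6*sqrt (14 ), - 2 , - exp(-1), 0, sqrt (15)/15, 5.82, 5*sqrt( 2) , 7.71, 8] 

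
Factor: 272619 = 3^3 * 23^1*439^1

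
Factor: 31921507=47^1*787^1*863^1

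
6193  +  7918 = 14111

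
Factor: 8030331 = 3^2*19^1*151^1 *311^1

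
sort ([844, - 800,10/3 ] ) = [ - 800, 10/3,844]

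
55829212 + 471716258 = 527545470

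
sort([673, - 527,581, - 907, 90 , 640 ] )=[ - 907, - 527,90,581 , 640,673]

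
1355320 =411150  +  944170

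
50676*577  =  29240052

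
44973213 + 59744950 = 104718163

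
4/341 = 4/341 = 0.01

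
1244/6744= 311/1686 = 0.18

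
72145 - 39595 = 32550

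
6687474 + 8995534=15683008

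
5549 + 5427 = 10976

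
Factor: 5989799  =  293^1 * 20443^1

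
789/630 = 1 + 53/210  =  1.25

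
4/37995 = 4/37995=0.00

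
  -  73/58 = -2 + 43/58  =  - 1.26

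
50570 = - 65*(-778 ) 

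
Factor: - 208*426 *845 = -74873760 = - 2^5*3^1*5^1*13^3*71^1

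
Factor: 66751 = 66751^1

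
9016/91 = 1288/13  =  99.08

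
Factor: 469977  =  3^1*156659^1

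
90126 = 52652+37474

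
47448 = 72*659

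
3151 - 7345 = - 4194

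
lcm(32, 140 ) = 1120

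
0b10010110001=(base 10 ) 1201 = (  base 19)364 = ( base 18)3CD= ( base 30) 1a1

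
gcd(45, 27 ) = 9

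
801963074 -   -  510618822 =1312581896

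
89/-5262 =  - 89/5262 = - 0.02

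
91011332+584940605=675951937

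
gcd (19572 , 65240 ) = 6524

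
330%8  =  2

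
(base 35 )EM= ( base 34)F2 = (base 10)512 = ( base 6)2212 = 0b1000000000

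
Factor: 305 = 5^1*61^1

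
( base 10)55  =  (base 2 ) 110111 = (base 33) 1m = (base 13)43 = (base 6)131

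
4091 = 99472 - 95381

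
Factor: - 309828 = - 2^2*3^1 *25819^1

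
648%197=57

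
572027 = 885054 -313027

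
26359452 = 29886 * 882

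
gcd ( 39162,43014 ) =642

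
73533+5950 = 79483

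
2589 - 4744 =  - 2155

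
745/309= 745/309 = 2.41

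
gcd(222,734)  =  2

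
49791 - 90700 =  - 40909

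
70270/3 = 70270/3 = 23423.33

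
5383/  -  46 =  - 5383/46 = - 117.02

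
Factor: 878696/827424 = 497/468 = 2^(- 2)*3^( - 2)*7^1*13^( - 1)*71^1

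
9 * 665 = 5985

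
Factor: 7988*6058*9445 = 2^3*5^1*13^1*233^1*1889^1*1997^1= 457055866280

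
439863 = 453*971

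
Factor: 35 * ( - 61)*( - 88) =187880 = 2^3*5^1 * 7^1*11^1*61^1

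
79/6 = 13 + 1/6 = 13.17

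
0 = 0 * 3544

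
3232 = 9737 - 6505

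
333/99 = 37/11 = 3.36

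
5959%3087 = 2872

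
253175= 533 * 475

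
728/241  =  728/241 = 3.02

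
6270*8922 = 55940940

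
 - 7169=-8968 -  - 1799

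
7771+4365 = 12136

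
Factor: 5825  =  5^2*233^1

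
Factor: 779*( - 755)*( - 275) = 161739875 = 5^3 * 11^1*19^1* 41^1*151^1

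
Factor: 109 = 109^1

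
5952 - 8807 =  - 2855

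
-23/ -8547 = 23/8547 = 0.00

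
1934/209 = 1934/209 =9.25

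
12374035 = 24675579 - 12301544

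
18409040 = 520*35402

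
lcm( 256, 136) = 4352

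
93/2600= 93/2600 = 0.04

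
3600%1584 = 432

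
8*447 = 3576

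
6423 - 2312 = 4111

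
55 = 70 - 15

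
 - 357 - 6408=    - 6765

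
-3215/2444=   -  3215/2444 = - 1.32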